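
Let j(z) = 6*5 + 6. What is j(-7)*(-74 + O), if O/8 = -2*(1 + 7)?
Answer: -7272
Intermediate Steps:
j(z) = 36 (j(z) = 30 + 6 = 36)
O = -128 (O = 8*(-2*(1 + 7)) = 8*(-2*8) = 8*(-16) = -128)
j(-7)*(-74 + O) = 36*(-74 - 128) = 36*(-202) = -7272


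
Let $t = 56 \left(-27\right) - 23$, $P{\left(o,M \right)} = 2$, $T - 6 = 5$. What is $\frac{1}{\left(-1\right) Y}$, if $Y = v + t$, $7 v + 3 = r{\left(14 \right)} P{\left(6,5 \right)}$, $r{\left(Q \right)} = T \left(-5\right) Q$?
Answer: $\frac{7}{12288} \approx 0.00056966$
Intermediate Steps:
$T = 11$ ($T = 6 + 5 = 11$)
$r{\left(Q \right)} = - 55 Q$ ($r{\left(Q \right)} = 11 \left(-5\right) Q = - 55 Q$)
$t = -1535$ ($t = -1512 - 23 = -1535$)
$v = - \frac{1543}{7}$ ($v = - \frac{3}{7} + \frac{\left(-55\right) 14 \cdot 2}{7} = - \frac{3}{7} + \frac{\left(-770\right) 2}{7} = - \frac{3}{7} + \frac{1}{7} \left(-1540\right) = - \frac{3}{7} - 220 = - \frac{1543}{7} \approx -220.43$)
$Y = - \frac{12288}{7}$ ($Y = - \frac{1543}{7} - 1535 = - \frac{12288}{7} \approx -1755.4$)
$\frac{1}{\left(-1\right) Y} = \frac{1}{\left(-1\right) \left(- \frac{12288}{7}\right)} = \frac{1}{\frac{12288}{7}} = \frac{7}{12288}$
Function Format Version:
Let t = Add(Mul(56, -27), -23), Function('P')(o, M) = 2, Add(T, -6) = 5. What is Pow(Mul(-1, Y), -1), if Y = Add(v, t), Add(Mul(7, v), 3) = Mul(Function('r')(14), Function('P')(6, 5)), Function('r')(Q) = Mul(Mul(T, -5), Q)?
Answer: Rational(7, 12288) ≈ 0.00056966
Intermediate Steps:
T = 11 (T = Add(6, 5) = 11)
Function('r')(Q) = Mul(-55, Q) (Function('r')(Q) = Mul(Mul(11, -5), Q) = Mul(-55, Q))
t = -1535 (t = Add(-1512, -23) = -1535)
v = Rational(-1543, 7) (v = Add(Rational(-3, 7), Mul(Rational(1, 7), Mul(Mul(-55, 14), 2))) = Add(Rational(-3, 7), Mul(Rational(1, 7), Mul(-770, 2))) = Add(Rational(-3, 7), Mul(Rational(1, 7), -1540)) = Add(Rational(-3, 7), -220) = Rational(-1543, 7) ≈ -220.43)
Y = Rational(-12288, 7) (Y = Add(Rational(-1543, 7), -1535) = Rational(-12288, 7) ≈ -1755.4)
Pow(Mul(-1, Y), -1) = Pow(Mul(-1, Rational(-12288, 7)), -1) = Pow(Rational(12288, 7), -1) = Rational(7, 12288)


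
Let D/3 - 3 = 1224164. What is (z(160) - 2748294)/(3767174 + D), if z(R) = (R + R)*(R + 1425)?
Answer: -2241094/7439675 ≈ -0.30124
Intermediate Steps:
z(R) = 2*R*(1425 + R) (z(R) = (2*R)*(1425 + R) = 2*R*(1425 + R))
D = 3672501 (D = 9 + 3*1224164 = 9 + 3672492 = 3672501)
(z(160) - 2748294)/(3767174 + D) = (2*160*(1425 + 160) - 2748294)/(3767174 + 3672501) = (2*160*1585 - 2748294)/7439675 = (507200 - 2748294)*(1/7439675) = -2241094*1/7439675 = -2241094/7439675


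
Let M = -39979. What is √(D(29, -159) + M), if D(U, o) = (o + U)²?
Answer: 7*I*√471 ≈ 151.92*I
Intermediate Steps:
D(U, o) = (U + o)²
√(D(29, -159) + M) = √((29 - 159)² - 39979) = √((-130)² - 39979) = √(16900 - 39979) = √(-23079) = 7*I*√471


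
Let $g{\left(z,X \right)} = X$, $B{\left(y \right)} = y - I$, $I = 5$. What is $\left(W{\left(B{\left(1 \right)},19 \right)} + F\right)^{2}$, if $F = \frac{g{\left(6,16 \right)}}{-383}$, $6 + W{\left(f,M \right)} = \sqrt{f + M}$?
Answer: $\frac{7554931}{146689} - \frac{4628 \sqrt{15}}{383} \approx 4.7037$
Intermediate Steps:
$B{\left(y \right)} = -5 + y$ ($B{\left(y \right)} = y - 5 = -5 + y$)
$W{\left(f,M \right)} = -6 + \sqrt{M + f}$ ($W{\left(f,M \right)} = -6 + \sqrt{f + M} = -6 + \sqrt{M + f}$)
$F = - \frac{16}{383}$ ($F = \frac{16}{-383} = 16 \left(- \frac{1}{383}\right) = - \frac{16}{383} \approx -0.041775$)
$\left(W{\left(B{\left(1 \right)},19 \right)} + F\right)^{2} = \left(\left(-6 + \sqrt{19 + \left(-5 + 1\right)}\right) - \frac{16}{383}\right)^{2} = \left(\left(-6 + \sqrt{19 - 4}\right) - \frac{16}{383}\right)^{2} = \left(\left(-6 + \sqrt{15}\right) - \frac{16}{383}\right)^{2} = \left(- \frac{2314}{383} + \sqrt{15}\right)^{2}$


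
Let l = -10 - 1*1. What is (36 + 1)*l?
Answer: -407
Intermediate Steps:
l = -11 (l = -10 - 1 = -11)
(36 + 1)*l = (36 + 1)*(-11) = 37*(-11) = -407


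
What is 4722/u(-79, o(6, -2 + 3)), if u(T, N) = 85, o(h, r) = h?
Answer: 4722/85 ≈ 55.553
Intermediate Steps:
4722/u(-79, o(6, -2 + 3)) = 4722/85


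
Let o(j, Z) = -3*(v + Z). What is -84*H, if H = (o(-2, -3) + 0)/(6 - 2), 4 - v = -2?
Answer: 189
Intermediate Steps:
v = 6 (v = 4 - 1*(-2) = 4 + 2 = 6)
o(j, Z) = -18 - 3*Z (o(j, Z) = -3*(6 + Z) = -18 - 3*Z)
H = -9/4 (H = ((-18 - 3*(-3)) + 0)/(6 - 2) = ((-18 + 9) + 0)/4 = (-9 + 0)*(¼) = -9*¼ = -9/4 ≈ -2.2500)
-84*H = -84*(-9/4) = 189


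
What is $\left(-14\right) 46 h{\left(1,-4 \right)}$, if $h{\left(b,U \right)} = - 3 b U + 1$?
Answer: $-8372$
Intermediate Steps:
$h{\left(b,U \right)} = 1 - 3 U b$ ($h{\left(b,U \right)} = - 3 U b + 1 = 1 - 3 U b$)
$\left(-14\right) 46 h{\left(1,-4 \right)} = \left(-14\right) 46 \left(1 - \left(-12\right) 1\right) = - 644 \left(1 + 12\right) = \left(-644\right) 13 = -8372$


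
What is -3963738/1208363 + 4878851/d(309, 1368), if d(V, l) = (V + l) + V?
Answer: 5887551047245/2399808918 ≈ 2453.3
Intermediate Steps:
d(V, l) = l + 2*V
-3963738/1208363 + 4878851/d(309, 1368) = -3963738/1208363 + 4878851/(1368 + 2*309) = -3963738*1/1208363 + 4878851/(1368 + 618) = -3963738/1208363 + 4878851/1986 = 5887551047245/2399808918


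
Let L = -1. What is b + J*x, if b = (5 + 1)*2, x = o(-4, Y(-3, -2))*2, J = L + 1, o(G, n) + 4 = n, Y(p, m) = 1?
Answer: 12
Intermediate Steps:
o(G, n) = -4 + n
J = 0 (J = -1 + 1 = 0)
x = -6 (x = (-4 + 1)*2 = -3*2 = -6)
b = 12 (b = 6*2 = 12)
b + J*x = 12 + 0*(-6) = 12 + 0 = 12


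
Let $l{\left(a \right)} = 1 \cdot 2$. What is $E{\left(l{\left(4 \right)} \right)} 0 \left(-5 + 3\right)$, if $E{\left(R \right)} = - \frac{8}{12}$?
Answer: $0$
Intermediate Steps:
$l{\left(a \right)} = 2$
$E{\left(R \right)} = - \frac{2}{3}$ ($E{\left(R \right)} = \left(-8\right) \frac{1}{12} = - \frac{2}{3}$)
$E{\left(l{\left(4 \right)} \right)} 0 \left(-5 + 3\right) = - \frac{2 \cdot 0 \left(-5 + 3\right)}{3} = - \frac{2 \cdot 0 \left(-2\right)}{3} = \left(- \frac{2}{3}\right) 0 = 0$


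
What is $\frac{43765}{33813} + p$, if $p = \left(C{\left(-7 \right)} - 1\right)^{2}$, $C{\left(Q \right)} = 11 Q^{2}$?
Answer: $\frac{9787013737}{33813} \approx 2.8945 \cdot 10^{5}$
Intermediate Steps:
$p = 289444$ ($p = \left(11 \left(-7\right)^{2} - 1\right)^{2} = \left(11 \cdot 49 - 1\right)^{2} = \left(539 - 1\right)^{2} = 538^{2} = 289444$)
$\frac{43765}{33813} + p = \frac{43765}{33813} + 289444 = \frac{9787013737}{33813}$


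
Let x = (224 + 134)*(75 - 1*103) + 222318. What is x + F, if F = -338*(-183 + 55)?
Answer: 255558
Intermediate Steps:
F = 43264 (F = -338*(-128) = 43264)
x = 212294 (x = 358*(75 - 103) + 222318 = 358*(-28) + 222318 = -10024 + 222318 = 212294)
x + F = 212294 + 43264 = 255558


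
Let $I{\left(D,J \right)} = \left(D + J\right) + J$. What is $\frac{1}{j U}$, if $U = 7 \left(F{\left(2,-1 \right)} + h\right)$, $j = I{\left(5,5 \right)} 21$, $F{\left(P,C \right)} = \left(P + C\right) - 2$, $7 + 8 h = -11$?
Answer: $- \frac{4}{28665} \approx -0.00013954$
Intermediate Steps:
$h = - \frac{9}{4}$ ($h = - \frac{7}{8} + \frac{1}{8} \left(-11\right) = - \frac{7}{8} - \frac{11}{8} = - \frac{9}{4} \approx -2.25$)
$F{\left(P,C \right)} = -2 + C + P$ ($F{\left(P,C \right)} = \left(C + P\right) - 2 = -2 + C + P$)
$I{\left(D,J \right)} = D + 2 J$
$j = 315$ ($j = \left(5 + 2 \cdot 5\right) 21 = \left(5 + 10\right) 21 = 15 \cdot 21 = 315$)
$U = - \frac{91}{4}$ ($U = 7 \left(\left(-2 - 1 + 2\right) - \frac{9}{4}\right) = 7 \left(-1 - \frac{9}{4}\right) = 7 \left(- \frac{13}{4}\right) = - \frac{91}{4} \approx -22.75$)
$\frac{1}{j U} = \frac{1}{315 \left(- \frac{91}{4}\right)} = \frac{1}{- \frac{28665}{4}} = - \frac{4}{28665}$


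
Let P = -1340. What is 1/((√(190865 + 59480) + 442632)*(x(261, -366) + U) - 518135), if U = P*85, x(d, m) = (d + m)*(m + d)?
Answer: -9107257027/414710122885677815520 + 4115*√250345/82942024577135563104 ≈ -2.1936e-11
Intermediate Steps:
x(d, m) = (d + m)² (x(d, m) = (d + m)*(d + m) = (d + m)²)
U = -113900 (U = -1340*85 = -113900)
1/((√(190865 + 59480) + 442632)*(x(261, -366) + U) - 518135) = 1/((√(190865 + 59480) + 442632)*((261 - 366)² - 113900) - 518135) = 1/((√250345 + 442632)*((-105)² - 113900) - 518135) = 1/((442632 + √250345)*(11025 - 113900) - 518135) = 1/((442632 + √250345)*(-102875) - 518135) = 1/((-45535767000 - 102875*√250345) - 518135) = 1/(-45536285135 - 102875*√250345)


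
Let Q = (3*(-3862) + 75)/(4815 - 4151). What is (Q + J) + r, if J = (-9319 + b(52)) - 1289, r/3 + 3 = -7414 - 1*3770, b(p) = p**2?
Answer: -27544271/664 ≈ -41482.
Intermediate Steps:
Q = -11511/664 (Q = (-11586 + 75)/664 = -11511*1/664 = -11511/664 ≈ -17.336)
r = -33561 (r = -9 + 3*(-7414 - 1*3770) = -9 + 3*(-7414 - 3770) = -9 + 3*(-11184) = -9 - 33552 = -33561)
J = -7904 (J = (-9319 + 52**2) - 1289 = (-9319 + 2704) - 1289 = -6615 - 1289 = -7904)
(Q + J) + r = (-11511/664 - 7904) - 33561 = -5259767/664 - 33561 = -27544271/664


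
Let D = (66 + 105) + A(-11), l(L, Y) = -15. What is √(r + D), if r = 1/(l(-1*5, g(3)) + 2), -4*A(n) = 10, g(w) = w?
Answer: √113854/26 ≈ 12.978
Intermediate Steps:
A(n) = -5/2 (A(n) = -¼*10 = -5/2)
D = 337/2 (D = (66 + 105) - 5/2 = 171 - 5/2 = 337/2 ≈ 168.50)
r = -1/13 (r = 1/(-15 + 2) = 1/(-13) = -1/13 ≈ -0.076923)
√(r + D) = √(-1/13 + 337/2) = √(4379/26) = √113854/26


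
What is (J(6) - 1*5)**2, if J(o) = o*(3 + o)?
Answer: 2401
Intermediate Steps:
(J(6) - 1*5)**2 = (6*(3 + 6) - 1*5)**2 = (6*9 - 5)**2 = (54 - 5)**2 = 49**2 = 2401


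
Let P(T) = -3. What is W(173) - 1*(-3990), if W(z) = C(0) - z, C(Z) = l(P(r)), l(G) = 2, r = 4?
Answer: 3819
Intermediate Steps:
C(Z) = 2
W(z) = 2 - z
W(173) - 1*(-3990) = (2 - 1*173) - 1*(-3990) = (2 - 173) + 3990 = -171 + 3990 = 3819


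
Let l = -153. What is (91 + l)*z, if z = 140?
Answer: -8680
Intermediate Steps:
(91 + l)*z = (91 - 153)*140 = -62*140 = -8680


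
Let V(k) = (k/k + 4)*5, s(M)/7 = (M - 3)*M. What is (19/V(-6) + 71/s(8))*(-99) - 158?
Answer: -361681/1400 ≈ -258.34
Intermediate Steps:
s(M) = 7*M*(-3 + M) (s(M) = 7*((M - 3)*M) = 7*((-3 + M)*M) = 7*(M*(-3 + M)) = 7*M*(-3 + M))
V(k) = 25 (V(k) = (1 + 4)*5 = 5*5 = 25)
(19/V(-6) + 71/s(8))*(-99) - 158 = (19/25 + 71/((7*8*(-3 + 8))))*(-99) - 158 = (19*(1/25) + 71/((7*8*5)))*(-99) - 158 = (19/25 + 71/280)*(-99) - 158 = (1419/1400)*(-99) - 158 = -140481/1400 - 158 = -361681/1400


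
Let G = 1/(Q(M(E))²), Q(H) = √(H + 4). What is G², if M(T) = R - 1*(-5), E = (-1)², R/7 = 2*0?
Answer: 1/81 ≈ 0.012346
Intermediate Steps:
R = 0 (R = 7*(2*0) = 7*0 = 0)
E = 1
M(T) = 5 (M(T) = 0 - 1*(-5) = 0 + 5 = 5)
Q(H) = √(4 + H)
G = ⅑ (G = 1/((√(4 + 5))²) = 1/((√9)²) = 1/(3²) = 1/9 = ⅑ ≈ 0.11111)
G² = (⅑)² = 1/81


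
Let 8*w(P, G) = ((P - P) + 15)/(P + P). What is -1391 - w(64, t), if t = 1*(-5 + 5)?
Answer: -1424399/1024 ≈ -1391.0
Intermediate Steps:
t = 0 (t = 1*0 = 0)
w(P, G) = 15/(16*P) (w(P, G) = (((P - P) + 15)/(P + P))/8 = ((0 + 15)/((2*P)))/8 = (15*(1/(2*P)))/8 = (15/(2*P))/8 = 15/(16*P))
-1391 - w(64, t) = -1391 - 15/(16*64) = -1391 - 1*15/1024 = -1391 - 15/1024 = -1424399/1024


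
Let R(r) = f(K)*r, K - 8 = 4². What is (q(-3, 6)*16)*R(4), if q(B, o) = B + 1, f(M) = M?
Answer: -3072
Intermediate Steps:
K = 24 (K = 8 + 4² = 8 + 16 = 24)
R(r) = 24*r
q(B, o) = 1 + B
(q(-3, 6)*16)*R(4) = ((1 - 3)*16)*(24*4) = -2*16*96 = -32*96 = -3072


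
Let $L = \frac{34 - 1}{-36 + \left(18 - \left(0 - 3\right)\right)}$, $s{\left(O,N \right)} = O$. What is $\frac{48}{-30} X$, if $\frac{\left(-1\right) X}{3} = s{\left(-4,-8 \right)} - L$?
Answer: $- \frac{216}{25} \approx -8.64$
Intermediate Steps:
$L = - \frac{11}{5}$ ($L = \frac{33}{-36 + \left(18 - \left(0 - 3\right)\right)} = \frac{33}{-36 + \left(18 - -3\right)} = \frac{33}{-36 + \left(18 + 3\right)} = \frac{33}{-36 + 21} = \frac{33}{-15} = 33 \left(- \frac{1}{15}\right) = - \frac{11}{5} \approx -2.2$)
$X = \frac{27}{5}$ ($X = - 3 \left(-4 - - \frac{11}{5}\right) = - 3 \left(-4 + \frac{11}{5}\right) = \left(-3\right) \left(- \frac{9}{5}\right) = \frac{27}{5} \approx 5.4$)
$\frac{48}{-30} X = \frac{48}{-30} \cdot \frac{27}{5} = 48 \left(- \frac{1}{30}\right) \frac{27}{5} = \left(- \frac{8}{5}\right) \frac{27}{5} = - \frac{216}{25}$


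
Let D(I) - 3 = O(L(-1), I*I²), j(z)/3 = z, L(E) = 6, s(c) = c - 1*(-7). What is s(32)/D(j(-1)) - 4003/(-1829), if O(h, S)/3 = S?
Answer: 6177/3658 ≈ 1.6886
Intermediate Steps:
s(c) = 7 + c (s(c) = c + 7 = 7 + c)
j(z) = 3*z
O(h, S) = 3*S
D(I) = 3 + 3*I³ (D(I) = 3 + 3*(I*I²) = 3 + 3*I³)
s(32)/D(j(-1)) - 4003/(-1829) = (7 + 32)/(3 + 3*(3*(-1))³) - 4003/(-1829) = 39/(3 + 3*(-3)³) - 4003*(-1/1829) = 39/(3 + 3*(-27)) + 4003/1829 = 39/(3 - 81) + 4003/1829 = 39/(-78) + 4003/1829 = 39*(-1/78) + 4003/1829 = -½ + 4003/1829 = 6177/3658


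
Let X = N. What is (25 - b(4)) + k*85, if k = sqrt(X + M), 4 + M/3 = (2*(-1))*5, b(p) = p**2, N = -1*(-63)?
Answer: 9 + 85*sqrt(21) ≈ 398.52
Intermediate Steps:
N = 63
X = 63
M = -42 (M = -12 + 3*((2*(-1))*5) = -12 + 3*(-2*5) = -12 + 3*(-10) = -12 - 30 = -42)
k = sqrt(21) (k = sqrt(63 - 42) = sqrt(21) ≈ 4.5826)
(25 - b(4)) + k*85 = (25 - 1*4**2) + sqrt(21)*85 = (25 - 1*16) + 85*sqrt(21) = (25 - 16) + 85*sqrt(21) = 9 + 85*sqrt(21)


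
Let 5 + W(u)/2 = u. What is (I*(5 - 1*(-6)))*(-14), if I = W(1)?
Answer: 1232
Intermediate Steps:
W(u) = -10 + 2*u
I = -8 (I = -10 + 2*1 = -10 + 2 = -8)
(I*(5 - 1*(-6)))*(-14) = -8*(5 - 1*(-6))*(-14) = -8*(5 + 6)*(-14) = -8*11*(-14) = -88*(-14) = 1232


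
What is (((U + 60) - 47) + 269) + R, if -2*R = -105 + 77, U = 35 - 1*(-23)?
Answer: 354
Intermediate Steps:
U = 58 (U = 35 + 23 = 58)
R = 14 (R = -(-105 + 77)/2 = -½*(-28) = 14)
(((U + 60) - 47) + 269) + R = (((58 + 60) - 47) + 269) + 14 = ((118 - 47) + 269) + 14 = (71 + 269) + 14 = 340 + 14 = 354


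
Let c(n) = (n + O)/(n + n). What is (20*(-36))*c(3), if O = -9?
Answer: 720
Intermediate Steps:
c(n) = (-9 + n)/(2*n) (c(n) = (n - 9)/(n + n) = (-9 + n)/((2*n)) = (-9 + n)*(1/(2*n)) = (-9 + n)/(2*n))
(20*(-36))*c(3) = (20*(-36))*((½)*(-9 + 3)/3) = -360*(-6)/3 = -720*(-1) = 720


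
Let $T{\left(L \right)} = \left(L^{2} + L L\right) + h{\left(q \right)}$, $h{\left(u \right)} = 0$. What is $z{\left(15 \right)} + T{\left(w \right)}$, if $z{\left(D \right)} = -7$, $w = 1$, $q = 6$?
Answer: $-5$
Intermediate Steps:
$T{\left(L \right)} = 2 L^{2}$ ($T{\left(L \right)} = \left(L^{2} + L L\right) + 0 = \left(L^{2} + L^{2}\right) + 0 = 2 L^{2} + 0 = 2 L^{2}$)
$z{\left(15 \right)} + T{\left(w \right)} = -7 + 2 \cdot 1^{2} = -7 + 2 \cdot 1 = -7 + 2 = -5$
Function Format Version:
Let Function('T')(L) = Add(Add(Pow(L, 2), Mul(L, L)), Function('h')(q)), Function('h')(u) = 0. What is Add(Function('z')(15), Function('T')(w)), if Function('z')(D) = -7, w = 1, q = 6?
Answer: -5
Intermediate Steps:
Function('T')(L) = Mul(2, Pow(L, 2)) (Function('T')(L) = Add(Add(Pow(L, 2), Mul(L, L)), 0) = Add(Add(Pow(L, 2), Pow(L, 2)), 0) = Add(Mul(2, Pow(L, 2)), 0) = Mul(2, Pow(L, 2)))
Add(Function('z')(15), Function('T')(w)) = Add(-7, Mul(2, Pow(1, 2))) = Add(-7, Mul(2, 1)) = Add(-7, 2) = -5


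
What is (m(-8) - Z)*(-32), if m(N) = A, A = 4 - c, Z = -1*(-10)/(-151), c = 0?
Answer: -19648/151 ≈ -130.12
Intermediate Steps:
Z = -10/151 (Z = 10*(-1/151) = -10/151 ≈ -0.066225)
A = 4 (A = 4 - 1*0 = 4 + 0 = 4)
m(N) = 4
(m(-8) - Z)*(-32) = (4 - 1*(-10/151))*(-32) = (4 + 10/151)*(-32) = (614/151)*(-32) = -19648/151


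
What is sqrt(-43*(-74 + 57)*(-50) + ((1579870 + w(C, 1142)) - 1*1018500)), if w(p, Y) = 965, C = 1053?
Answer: sqrt(525785) ≈ 725.11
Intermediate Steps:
sqrt(-43*(-74 + 57)*(-50) + ((1579870 + w(C, 1142)) - 1*1018500)) = sqrt(-43*(-74 + 57)*(-50) + ((1579870 + 965) - 1*1018500)) = sqrt(-43*(-17)*(-50) + (1580835 - 1018500)) = sqrt(731*(-50) + 562335) = sqrt(-36550 + 562335) = sqrt(525785)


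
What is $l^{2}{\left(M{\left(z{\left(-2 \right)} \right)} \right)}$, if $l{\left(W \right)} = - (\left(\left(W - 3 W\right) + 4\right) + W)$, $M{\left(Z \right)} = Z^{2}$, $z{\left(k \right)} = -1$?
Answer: $9$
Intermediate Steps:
$l{\left(W \right)} = -4 + W$ ($l{\left(W \right)} = - (\left(- 2 W + 4\right) + W) = - (\left(4 - 2 W\right) + W) = - (4 - W) = -4 + W$)
$l^{2}{\left(M{\left(z{\left(-2 \right)} \right)} \right)} = \left(-4 + \left(-1\right)^{2}\right)^{2} = \left(-4 + 1\right)^{2} = \left(-3\right)^{2} = 9$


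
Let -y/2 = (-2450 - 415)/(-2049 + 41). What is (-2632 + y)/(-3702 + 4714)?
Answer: -2645393/1016048 ≈ -2.6036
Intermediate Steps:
y = -2865/1004 (y = -2*(-2450 - 415)/(-2049 + 41) = -(-5730)/(-2008) = -(-5730)*(-1)/2008 = -2*2865/2008 = -2865/1004 ≈ -2.8536)
(-2632 + y)/(-3702 + 4714) = (-2632 - 2865/1004)/(-3702 + 4714) = -2645393/1004/1012 = -2645393/1004*1/1012 = -2645393/1016048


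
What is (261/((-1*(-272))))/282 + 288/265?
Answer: 7386639/6775520 ≈ 1.0902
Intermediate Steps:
(261/((-1*(-272))))/282 + 288/265 = (261/272)*(1/282) + 288*(1/265) = (261*(1/272))*(1/282) + 288/265 = (261/272)*(1/282) + 288/265 = 87/25568 + 288/265 = 7386639/6775520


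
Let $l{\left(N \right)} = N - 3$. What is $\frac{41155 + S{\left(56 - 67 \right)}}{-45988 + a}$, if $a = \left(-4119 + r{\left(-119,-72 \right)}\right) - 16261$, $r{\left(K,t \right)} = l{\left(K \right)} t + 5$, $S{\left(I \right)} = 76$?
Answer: $- \frac{41231}{57579} \approx -0.71608$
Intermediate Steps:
$l{\left(N \right)} = -3 + N$
$r{\left(K,t \right)} = 5 + t \left(-3 + K\right)$ ($r{\left(K,t \right)} = \left(-3 + K\right) t + 5 = t \left(-3 + K\right) + 5 = 5 + t \left(-3 + K\right)$)
$a = -11591$ ($a = \left(-4119 - \left(-5 + 72 \left(-3 - 119\right)\right)\right) - 16261 = \left(-4119 + \left(5 - -8784\right)\right) - 16261 = \left(-4119 + \left(5 + 8784\right)\right) - 16261 = \left(-4119 + 8789\right) - 16261 = 4670 - 16261 = -11591$)
$\frac{41155 + S{\left(56 - 67 \right)}}{-45988 + a} = \frac{41155 + 76}{-45988 - 11591} = \frac{41231}{-57579} = 41231 \left(- \frac{1}{57579}\right) = - \frac{41231}{57579}$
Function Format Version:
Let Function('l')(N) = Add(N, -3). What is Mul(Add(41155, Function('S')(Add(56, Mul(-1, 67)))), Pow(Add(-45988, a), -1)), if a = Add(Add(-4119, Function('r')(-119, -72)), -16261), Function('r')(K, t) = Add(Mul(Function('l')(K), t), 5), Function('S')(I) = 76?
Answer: Rational(-41231, 57579) ≈ -0.71608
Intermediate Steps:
Function('l')(N) = Add(-3, N)
Function('r')(K, t) = Add(5, Mul(t, Add(-3, K))) (Function('r')(K, t) = Add(Mul(Add(-3, K), t), 5) = Add(Mul(t, Add(-3, K)), 5) = Add(5, Mul(t, Add(-3, K))))
a = -11591 (a = Add(Add(-4119, Add(5, Mul(-72, Add(-3, -119)))), -16261) = Add(Add(-4119, Add(5, Mul(-72, -122))), -16261) = Add(Add(-4119, Add(5, 8784)), -16261) = Add(Add(-4119, 8789), -16261) = Add(4670, -16261) = -11591)
Mul(Add(41155, Function('S')(Add(56, Mul(-1, 67)))), Pow(Add(-45988, a), -1)) = Mul(Add(41155, 76), Pow(Add(-45988, -11591), -1)) = Mul(41231, Pow(-57579, -1)) = Mul(41231, Rational(-1, 57579)) = Rational(-41231, 57579)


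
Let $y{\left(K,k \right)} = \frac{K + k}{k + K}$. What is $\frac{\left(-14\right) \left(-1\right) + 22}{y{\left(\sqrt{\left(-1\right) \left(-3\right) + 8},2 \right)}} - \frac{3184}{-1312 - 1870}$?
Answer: $\frac{58868}{1591} \approx 37.001$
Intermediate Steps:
$y{\left(K,k \right)} = 1$ ($y{\left(K,k \right)} = \frac{K + k}{K + k} = 1$)
$\frac{\left(-14\right) \left(-1\right) + 22}{y{\left(\sqrt{\left(-1\right) \left(-3\right) + 8},2 \right)}} - \frac{3184}{-1312 - 1870} = \frac{\left(-14\right) \left(-1\right) + 22}{1} - \frac{3184}{-1312 - 1870} = \left(14 + 22\right) 1 - \frac{3184}{-1312 - 1870} = 36 \cdot 1 - \frac{3184}{-3182} = 36 - - \frac{1592}{1591} = 36 + \frac{1592}{1591} = \frac{58868}{1591}$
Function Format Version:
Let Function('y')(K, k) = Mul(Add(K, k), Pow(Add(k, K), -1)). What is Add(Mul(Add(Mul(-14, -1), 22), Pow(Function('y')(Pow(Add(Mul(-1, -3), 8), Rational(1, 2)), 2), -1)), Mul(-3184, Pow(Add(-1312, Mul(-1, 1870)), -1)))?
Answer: Rational(58868, 1591) ≈ 37.001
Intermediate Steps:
Function('y')(K, k) = 1 (Function('y')(K, k) = Mul(Add(K, k), Pow(Add(K, k), -1)) = 1)
Add(Mul(Add(Mul(-14, -1), 22), Pow(Function('y')(Pow(Add(Mul(-1, -3), 8), Rational(1, 2)), 2), -1)), Mul(-3184, Pow(Add(-1312, Mul(-1, 1870)), -1))) = Add(Mul(Add(Mul(-14, -1), 22), Pow(1, -1)), Mul(-3184, Pow(Add(-1312, Mul(-1, 1870)), -1))) = Add(Mul(Add(14, 22), 1), Mul(-3184, Pow(Add(-1312, -1870), -1))) = Add(Mul(36, 1), Mul(-3184, Pow(-3182, -1))) = Add(36, Mul(-3184, Rational(-1, 3182))) = Add(36, Rational(1592, 1591)) = Rational(58868, 1591)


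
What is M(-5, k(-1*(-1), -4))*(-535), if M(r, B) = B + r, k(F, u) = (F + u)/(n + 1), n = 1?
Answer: 6955/2 ≈ 3477.5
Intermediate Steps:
k(F, u) = F/2 + u/2 (k(F, u) = (F + u)/(1 + 1) = (F + u)/2 = (F + u)*(1/2) = F/2 + u/2)
M(-5, k(-1*(-1), -4))*(-535) = (((-1*(-1))/2 + (1/2)*(-4)) - 5)*(-535) = (((1/2)*1 - 2) - 5)*(-535) = ((1/2 - 2) - 5)*(-535) = (-3/2 - 5)*(-535) = -13/2*(-535) = 6955/2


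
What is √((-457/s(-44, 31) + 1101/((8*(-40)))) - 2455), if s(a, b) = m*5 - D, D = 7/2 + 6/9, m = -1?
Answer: 13*I*√2759185/440 ≈ 49.077*I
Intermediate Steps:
D = 25/6 (D = 7*(½) + 6*(⅑) = 7/2 + ⅔ = 25/6 ≈ 4.1667)
s(a, b) = -55/6 (s(a, b) = -1*5 - 1*25/6 = -5 - 25/6 = -55/6)
√((-457/s(-44, 31) + 1101/((8*(-40)))) - 2455) = √((-457/(-55/6) + 1101/((8*(-40)))) - 2455) = √((-457*(-6/55) + 1101/(-320)) - 2455) = √((2742/55 + 1101*(-1/320)) - 2455) = √((2742/55 - 1101/320) - 2455) = √(163377/3520 - 2455) = √(-8478223/3520) = 13*I*√2759185/440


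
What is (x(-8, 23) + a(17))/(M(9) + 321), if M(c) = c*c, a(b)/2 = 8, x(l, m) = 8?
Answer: 4/67 ≈ 0.059702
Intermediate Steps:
a(b) = 16 (a(b) = 2*8 = 16)
M(c) = c²
(x(-8, 23) + a(17))/(M(9) + 321) = (8 + 16)/(9² + 321) = 24/(81 + 321) = 24/402 = 24*(1/402) = 4/67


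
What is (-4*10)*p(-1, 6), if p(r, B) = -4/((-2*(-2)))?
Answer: 40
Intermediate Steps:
p(r, B) = -1 (p(r, B) = -4/4 = -4*1/4 = -1)
(-4*10)*p(-1, 6) = -4*10*(-1) = -40*(-1) = 40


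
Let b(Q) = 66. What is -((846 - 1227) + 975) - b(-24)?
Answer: -660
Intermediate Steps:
-((846 - 1227) + 975) - b(-24) = -((846 - 1227) + 975) - 1*66 = -(-381 + 975) - 66 = -1*594 - 66 = -594 - 66 = -660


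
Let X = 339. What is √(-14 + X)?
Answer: 5*√13 ≈ 18.028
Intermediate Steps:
√(-14 + X) = √(-14 + 339) = √325 = 5*√13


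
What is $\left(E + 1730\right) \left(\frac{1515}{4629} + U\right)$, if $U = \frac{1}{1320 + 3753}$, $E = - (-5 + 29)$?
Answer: $\frac{4373174048}{7827639} \approx 558.68$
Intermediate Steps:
$E = -24$ ($E = \left(-1\right) 24 = -24$)
$U = \frac{1}{5073} \approx 0.00019712$
$\left(E + 1730\right) \left(\frac{1515}{4629} + U\right) = \left(-24 + 1730\right) \left(\frac{1515}{4629} + \frac{1}{5073}\right) = 1706 \left(1515 \cdot \frac{1}{4629} + \frac{1}{5073}\right) = 1706 \left(\frac{505}{1543} + \frac{1}{5073}\right) = 1706 \cdot \frac{2563408}{7827639} = \frac{4373174048}{7827639}$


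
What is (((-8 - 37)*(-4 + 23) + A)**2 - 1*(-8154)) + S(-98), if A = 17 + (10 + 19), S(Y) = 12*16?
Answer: 662827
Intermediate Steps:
S(Y) = 192
A = 46 (A = 17 + 29 = 46)
(((-8 - 37)*(-4 + 23) + A)**2 - 1*(-8154)) + S(-98) = (((-8 - 37)*(-4 + 23) + 46)**2 - 1*(-8154)) + 192 = ((-45*19 + 46)**2 + 8154) + 192 = ((-855 + 46)**2 + 8154) + 192 = ((-809)**2 + 8154) + 192 = (654481 + 8154) + 192 = 662635 + 192 = 662827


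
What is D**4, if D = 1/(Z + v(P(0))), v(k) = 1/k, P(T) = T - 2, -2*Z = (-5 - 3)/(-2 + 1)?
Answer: 16/6561 ≈ 0.0024387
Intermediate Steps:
Z = -4 (Z = -(-5 - 3)/(2*(-2 + 1)) = -(-4)/(-1) = -(-4)*(-1) = -1/2*8 = -4)
P(T) = -2 + T
v(k) = 1/k
D = -2/9 (D = 1/(-4 + 1/(-2 + 0)) = 1/(-4 + 1/(-2)) = 1/(-4 - 1/2) = 1/(-9/2) = -2/9 ≈ -0.22222)
D**4 = (-2/9)**4 = 16/6561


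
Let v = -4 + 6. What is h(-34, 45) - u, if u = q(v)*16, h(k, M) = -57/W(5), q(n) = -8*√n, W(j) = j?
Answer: -57/5 + 128*√2 ≈ 169.62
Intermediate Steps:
v = 2
h(k, M) = -57/5
u = -128*√2 (u = -8*√2*16 = -128*√2 ≈ -181.02)
h(-34, 45) - u = -57/5 - (-128)*√2 = -57/5 + 128*√2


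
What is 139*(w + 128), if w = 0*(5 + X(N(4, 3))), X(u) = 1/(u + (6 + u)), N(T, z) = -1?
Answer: 17792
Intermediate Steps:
X(u) = 1/(6 + 2*u)
w = 0 (w = 0*(5 + 1/(2*(3 - 1))) = 0*(5 + (½)/2) = 0*(5 + (½)*(½)) = 0*(5 + ¼) = 0*(21/4) = 0)
139*(w + 128) = 139*(0 + 128) = 139*128 = 17792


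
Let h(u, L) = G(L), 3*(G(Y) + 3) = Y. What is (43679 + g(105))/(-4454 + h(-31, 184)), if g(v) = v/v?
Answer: -131040/13187 ≈ -9.9371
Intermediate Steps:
G(Y) = -3 + Y/3
h(u, L) = -3 + L/3
g(v) = 1
(43679 + g(105))/(-4454 + h(-31, 184)) = (43679 + 1)/(-4454 + (-3 + (⅓)*184)) = 43680/(-4454 + (-3 + 184/3)) = 43680/(-4454 + 175/3) = 43680/(-13187/3) = 43680*(-3/13187) = -131040/13187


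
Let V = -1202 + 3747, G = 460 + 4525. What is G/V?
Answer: 997/509 ≈ 1.9587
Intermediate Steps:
G = 4985
V = 2545
G/V = 4985/2545 = 4985*(1/2545) = 997/509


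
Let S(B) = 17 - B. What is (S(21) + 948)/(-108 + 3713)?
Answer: 944/3605 ≈ 0.26186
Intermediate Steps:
(S(21) + 948)/(-108 + 3713) = ((17 - 1*21) + 948)/(-108 + 3713) = ((17 - 21) + 948)/3605 = (-4 + 948)*(1/3605) = 944*(1/3605) = 944/3605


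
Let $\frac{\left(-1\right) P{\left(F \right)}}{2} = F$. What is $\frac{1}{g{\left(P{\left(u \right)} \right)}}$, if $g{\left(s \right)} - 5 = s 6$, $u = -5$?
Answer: $\frac{1}{65} \approx 0.015385$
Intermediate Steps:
$P{\left(F \right)} = - 2 F$
$g{\left(s \right)} = 5 + 6 s$ ($g{\left(s \right)} = 5 + s 6 = 5 + 6 s$)
$\frac{1}{g{\left(P{\left(u \right)} \right)}} = \frac{1}{5 + 6 \left(\left(-2\right) \left(-5\right)\right)} = \frac{1}{5 + 6 \cdot 10} = \frac{1}{5 + 60} = \frac{1}{65}$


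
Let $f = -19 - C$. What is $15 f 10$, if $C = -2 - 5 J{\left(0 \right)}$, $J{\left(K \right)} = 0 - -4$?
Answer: $450$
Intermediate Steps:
$J{\left(K \right)} = 4$ ($J{\left(K \right)} = 0 + 4 = 4$)
$C = -22$ ($C = -2 - 20 = -22$)
$f = 3$ ($f = -19 - -22 = -19 + 22 = 3$)
$15 f 10 = 15 \cdot 3 \cdot 10 = 45 \cdot 10 = 450$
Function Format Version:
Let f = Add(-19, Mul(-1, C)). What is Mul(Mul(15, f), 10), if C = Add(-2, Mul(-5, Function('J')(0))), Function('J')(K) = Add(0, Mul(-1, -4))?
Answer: 450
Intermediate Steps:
Function('J')(K) = 4 (Function('J')(K) = Add(0, 4) = 4)
C = -22 (C = Add(-2, Mul(-5, 4)) = Add(-2, -20) = -22)
f = 3 (f = Add(-19, Mul(-1, -22)) = Add(-19, 22) = 3)
Mul(Mul(15, f), 10) = Mul(Mul(15, 3), 10) = Mul(45, 10) = 450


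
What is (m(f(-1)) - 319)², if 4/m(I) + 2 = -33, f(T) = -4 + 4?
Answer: 124746561/1225 ≈ 1.0183e+5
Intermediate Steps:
f(T) = 0
m(I) = -4/35 (m(I) = 4/(-2 - 33) = 4/(-35) = 4*(-1/35) = -4/35)
(m(f(-1)) - 319)² = (-4/35 - 319)² = (-11169/35)² = 124746561/1225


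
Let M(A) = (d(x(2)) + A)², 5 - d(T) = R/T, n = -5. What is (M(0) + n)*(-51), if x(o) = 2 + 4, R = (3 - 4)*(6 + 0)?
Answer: -1581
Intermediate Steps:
R = -6 (R = -1*6 = -6)
x(o) = 6
d(T) = 5 + 6/T (d(T) = 5 - (-6)/T = 5 + 6/T)
M(A) = (6 + A)² (M(A) = ((5 + 6/6) + A)² = ((5 + 6*(⅙)) + A)² = ((5 + 1) + A)² = (6 + A)²)
(M(0) + n)*(-51) = ((6 + 0)² - 5)*(-51) = (6² - 5)*(-51) = (36 - 5)*(-51) = 31*(-51) = -1581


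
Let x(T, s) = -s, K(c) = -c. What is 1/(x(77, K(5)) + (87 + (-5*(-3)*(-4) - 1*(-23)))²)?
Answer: 1/2505 ≈ 0.00039920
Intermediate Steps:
1/(x(77, K(5)) + (87 + (-5*(-3)*(-4) - 1*(-23)))²) = 1/(-(-1)*5 + (87 + (-5*(-3)*(-4) - 1*(-23)))²) = 1/(-1*(-5) + (87 + (15*(-4) + 23))²) = 1/(5 + (87 + (-60 + 23))²) = 1/(5 + (87 - 37)²) = 1/(5 + 50²) = 1/(5 + 2500) = 1/2505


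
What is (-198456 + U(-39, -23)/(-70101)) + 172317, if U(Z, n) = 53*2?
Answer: -1832370145/70101 ≈ -26139.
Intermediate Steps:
U(Z, n) = 106
(-198456 + U(-39, -23)/(-70101)) + 172317 = (-198456 + 106/(-70101)) + 172317 = (-198456 + 106*(-1/70101)) + 172317 = (-198456 - 106/70101) + 172317 = -13911964162/70101 + 172317 = -1832370145/70101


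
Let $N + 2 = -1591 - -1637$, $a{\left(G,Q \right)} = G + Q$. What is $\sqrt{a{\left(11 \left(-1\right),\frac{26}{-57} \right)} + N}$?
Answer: $\frac{\sqrt{105735}}{57} \approx 5.7047$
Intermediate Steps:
$N = 44$ ($N = -2 - -46 = -2 + \left(-1591 + 1637\right) = -2 + 46 = 44$)
$\sqrt{a{\left(11 \left(-1\right),\frac{26}{-57} \right)} + N} = \sqrt{\left(11 \left(-1\right) + \frac{26}{-57}\right) + 44} = \sqrt{\left(-11 + 26 \left(- \frac{1}{57}\right)\right) + 44} = \sqrt{\left(-11 - \frac{26}{57}\right) + 44} = \sqrt{- \frac{653}{57} + 44} = \sqrt{\frac{1855}{57}} = \frac{\sqrt{105735}}{57}$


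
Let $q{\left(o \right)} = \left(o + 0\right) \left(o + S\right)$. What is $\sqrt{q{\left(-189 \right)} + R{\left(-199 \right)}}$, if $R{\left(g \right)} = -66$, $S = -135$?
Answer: $\sqrt{61170} \approx 247.33$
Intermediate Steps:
$q{\left(o \right)} = o \left(-135 + o\right)$ ($q{\left(o \right)} = \left(o + 0\right) \left(o - 135\right) = o \left(-135 + o\right)$)
$\sqrt{q{\left(-189 \right)} + R{\left(-199 \right)}} = \sqrt{- 189 \left(-135 - 189\right) - 66} = \sqrt{\left(-189\right) \left(-324\right) - 66} = \sqrt{61236 - 66} = \sqrt{61170}$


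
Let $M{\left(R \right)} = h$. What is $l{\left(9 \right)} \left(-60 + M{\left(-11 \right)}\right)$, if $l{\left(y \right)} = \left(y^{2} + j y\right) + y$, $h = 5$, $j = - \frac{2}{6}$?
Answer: $-4785$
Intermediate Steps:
$j = - \frac{1}{3}$ ($j = \left(-2\right) \frac{1}{6} = - \frac{1}{3} \approx -0.33333$)
$l{\left(y \right)} = y^{2} + \frac{2 y}{3}$ ($l{\left(y \right)} = \left(y^{2} - \frac{y}{3}\right) + y = y^{2} + \frac{2 y}{3}$)
$M{\left(R \right)} = 5$
$l{\left(9 \right)} \left(-60 + M{\left(-11 \right)}\right) = \frac{1}{3} \cdot 9 \left(2 + 3 \cdot 9\right) \left(-60 + 5\right) = \frac{1}{3} \cdot 9 \left(2 + 27\right) \left(-55\right) = \frac{1}{3} \cdot 9 \cdot 29 \left(-55\right) = 87 \left(-55\right) = -4785$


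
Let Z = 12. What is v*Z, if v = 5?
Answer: 60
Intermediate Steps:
v*Z = 5*12 = 60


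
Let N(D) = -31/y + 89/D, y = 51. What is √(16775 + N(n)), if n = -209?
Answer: √1905762122913/10659 ≈ 129.51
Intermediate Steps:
N(D) = -31/51 + 89/D
√(16775 + N(n)) = √(16775 + (-31/51 + 89/(-209))) = √(16775 + (-31/51 + 89*(-1/209))) = √(16775 + (-31/51 - 89/209)) = √(16775 - 11018/10659) = √(178793707/10659) = √1905762122913/10659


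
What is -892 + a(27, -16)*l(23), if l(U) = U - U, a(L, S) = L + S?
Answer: -892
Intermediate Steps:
l(U) = 0
-892 + a(27, -16)*l(23) = -892 + (27 - 16)*0 = -892 + 11*0 = -892 + 0 = -892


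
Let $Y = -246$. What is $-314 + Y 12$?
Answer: $-3266$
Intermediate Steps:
$-314 + Y 12 = -314 - 2952 = -3266$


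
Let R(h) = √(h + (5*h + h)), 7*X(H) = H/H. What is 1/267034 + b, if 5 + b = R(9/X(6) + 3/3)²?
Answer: 118296063/267034 ≈ 443.00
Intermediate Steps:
X(H) = ⅐ (X(H) = (H/H)/7 = (⅐)*1 = ⅐)
R(h) = √7*√h (R(h) = √(h + 6*h) = √(7*h) = √7*√h)
b = 443 (b = -5 + (√7*√(9/(⅐) + 3/3))² = -5 + (√7*√(9*7 + 3*(⅓)))² = -5 + (√7*√(63 + 1))² = -5 + (√7*√64)² = -5 + (√7*8)² = -5 + (8*√7)² = -5 + 448 = 443)
1/267034 + b = 1/267034 + 443 = 118296063/267034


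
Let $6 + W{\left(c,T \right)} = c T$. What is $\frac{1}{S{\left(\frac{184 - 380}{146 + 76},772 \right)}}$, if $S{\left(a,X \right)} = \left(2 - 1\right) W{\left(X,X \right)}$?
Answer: $\frac{1}{595978} \approx 1.6779 \cdot 10^{-6}$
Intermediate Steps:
$W{\left(c,T \right)} = -6 + T c$ ($W{\left(c,T \right)} = -6 + c T = -6 + T c$)
$S{\left(a,X \right)} = -6 + X^{2}$ ($S{\left(a,X \right)} = \left(2 - 1\right) \left(-6 + X X\right) = 1 \left(-6 + X^{2}\right) = -6 + X^{2}$)
$\frac{1}{S{\left(\frac{184 - 380}{146 + 76},772 \right)}} = \frac{1}{-6 + 772^{2}} = \frac{1}{-6 + 595984} = \frac{1}{595978}$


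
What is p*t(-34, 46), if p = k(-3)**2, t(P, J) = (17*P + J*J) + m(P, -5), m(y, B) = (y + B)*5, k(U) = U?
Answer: 12087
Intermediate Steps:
m(y, B) = 5*B + 5*y (m(y, B) = (B + y)*5 = 5*B + 5*y)
t(P, J) = -25 + J**2 + 22*P (t(P, J) = (17*P + J*J) + (5*(-5) + 5*P) = (17*P + J**2) + (-25 + 5*P) = (J**2 + 17*P) + (-25 + 5*P) = -25 + J**2 + 22*P)
p = 9 (p = (-3)**2 = 9)
p*t(-34, 46) = 9*(-25 + 46**2 + 22*(-34)) = 9*(-25 + 2116 - 748) = 9*1343 = 12087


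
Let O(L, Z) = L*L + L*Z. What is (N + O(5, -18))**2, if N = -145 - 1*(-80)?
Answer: 16900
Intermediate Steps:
O(L, Z) = L**2 + L*Z
N = -65 (N = -145 + 80 = -65)
(N + O(5, -18))**2 = (-65 + 5*(5 - 18))**2 = (-65 + 5*(-13))**2 = (-65 - 65)**2 = (-130)**2 = 16900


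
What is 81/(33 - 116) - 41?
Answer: -3484/83 ≈ -41.976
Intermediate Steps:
81/(33 - 116) - 41 = 81/(-83) - 41 = 81*(-1/83) - 41 = -81/83 - 41 = -3484/83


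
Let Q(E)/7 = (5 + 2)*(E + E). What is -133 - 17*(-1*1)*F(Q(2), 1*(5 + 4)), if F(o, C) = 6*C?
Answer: 785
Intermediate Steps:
Q(E) = 98*E (Q(E) = 7*((5 + 2)*(E + E)) = 7*(7*(2*E)) = 7*(14*E) = 98*E)
-133 - 17*(-1*1)*F(Q(2), 1*(5 + 4)) = -133 - 17*(-1*1)*6*(1*(5 + 4)) = -133 - (-17)*6*(1*9) = -133 - (-17)*6*9 = -133 - (-17)*54 = -133 - 17*(-54) = -133 + 918 = 785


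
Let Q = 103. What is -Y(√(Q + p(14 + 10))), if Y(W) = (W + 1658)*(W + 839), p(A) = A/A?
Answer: -1391166 - 4994*√26 ≈ -1.4166e+6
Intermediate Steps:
p(A) = 1
Y(W) = (839 + W)*(1658 + W) (Y(W) = (1658 + W)*(839 + W) = (839 + W)*(1658 + W))
-Y(√(Q + p(14 + 10))) = -(1391062 + (√(103 + 1))² + 2497*√(103 + 1)) = -(1391062 + (√104)² + 2497*√104) = -(1391062 + (2*√26)² + 2497*(2*√26)) = -(1391062 + 104 + 4994*√26) = -(1391166 + 4994*√26) = -1391166 - 4994*√26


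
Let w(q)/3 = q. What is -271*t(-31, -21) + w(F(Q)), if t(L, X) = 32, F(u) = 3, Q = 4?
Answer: -8663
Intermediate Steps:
w(q) = 3*q
-271*t(-31, -21) + w(F(Q)) = -271*32 + 3*3 = -8672 + 9 = -8663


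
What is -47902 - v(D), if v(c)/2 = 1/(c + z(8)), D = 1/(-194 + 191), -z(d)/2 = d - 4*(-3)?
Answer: -5796136/121 ≈ -47902.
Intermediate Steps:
z(d) = -24 - 2*d (z(d) = -2*(d - 4*(-3)) = -2*(d + 12) = -2*(12 + d) = -24 - 2*d)
D = -⅓ (D = 1/(-3) = -⅓ ≈ -0.33333)
v(c) = 2/(-40 + c) (v(c) = 2/(c + (-24 - 2*8)) = 2/(c + (-24 - 16)) = 2/(c - 40) = 2/(-40 + c))
-47902 - v(D) = -47902 - 2/(-40 - ⅓) = -47902 - 2/(-121/3) = -47902 - 2*(-3)/121 = -47902 - 1*(-6/121) = -47902 + 6/121 = -5796136/121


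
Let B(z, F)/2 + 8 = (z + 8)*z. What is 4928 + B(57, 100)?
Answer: 12322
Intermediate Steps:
B(z, F) = -16 + 2*z*(8 + z) (B(z, F) = -16 + 2*((z + 8)*z) = -16 + 2*((8 + z)*z) = -16 + 2*(z*(8 + z)) = -16 + 2*z*(8 + z))
4928 + B(57, 100) = 4928 + (-16 + 2*57² + 16*57) = 4928 + (-16 + 2*3249 + 912) = 4928 + (-16 + 6498 + 912) = 4928 + 7394 = 12322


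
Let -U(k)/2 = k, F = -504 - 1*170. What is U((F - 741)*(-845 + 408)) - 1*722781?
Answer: -1959491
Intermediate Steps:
F = -674 (F = -504 - 170 = -674)
U(k) = -2*k
U((F - 741)*(-845 + 408)) - 1*722781 = -2*(-674 - 741)*(-845 + 408) - 1*722781 = -(-2830)*(-437) - 722781 = -2*618355 - 722781 = -1236710 - 722781 = -1959491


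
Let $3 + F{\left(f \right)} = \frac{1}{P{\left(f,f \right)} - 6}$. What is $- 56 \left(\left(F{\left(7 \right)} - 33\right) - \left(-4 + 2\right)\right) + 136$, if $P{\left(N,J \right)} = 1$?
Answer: $\frac{10256}{5} \approx 2051.2$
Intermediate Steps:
$F{\left(f \right)} = - \frac{16}{5}$ ($F{\left(f \right)} = -3 + \frac{1}{1 - 6} = -3 + \frac{1}{-5} = -3 - \frac{1}{5} = - \frac{16}{5}$)
$- 56 \left(\left(F{\left(7 \right)} - 33\right) - \left(-4 + 2\right)\right) + 136 = - 56 \left(\left(- \frac{16}{5} - 33\right) - \left(-4 + 2\right)\right) + 136 = - 56 \left(- \frac{181}{5} - -2\right) + 136 = - 56 \left(- \frac{181}{5} + 2\right) + 136 = \left(-56\right) \left(- \frac{171}{5}\right) + 136 = \frac{9576}{5} + 136 = \frac{10256}{5}$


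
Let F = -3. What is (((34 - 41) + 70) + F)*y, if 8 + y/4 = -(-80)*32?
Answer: 612480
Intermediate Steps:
y = 10208 (y = -32 + 4*(-(-80)*32) = -32 + 4*(-1*(-2560)) = -32 + 4*2560 = -32 + 10240 = 10208)
(((34 - 41) + 70) + F)*y = (((34 - 41) + 70) - 3)*10208 = ((-7 + 70) - 3)*10208 = (63 - 3)*10208 = 60*10208 = 612480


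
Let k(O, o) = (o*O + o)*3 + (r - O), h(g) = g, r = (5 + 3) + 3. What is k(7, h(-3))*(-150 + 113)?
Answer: 2516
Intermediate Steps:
r = 11 (r = 8 + 3 = 11)
k(O, o) = 11 - O + 3*o + 3*O*o (k(O, o) = (o*O + o)*3 + (11 - O) = (O*o + o)*3 + (11 - O) = (o + O*o)*3 + (11 - O) = (3*o + 3*O*o) + (11 - O) = 11 - O + 3*o + 3*O*o)
k(7, h(-3))*(-150 + 113) = (11 - 1*7 + 3*(-3) + 3*7*(-3))*(-150 + 113) = (11 - 7 - 9 - 63)*(-37) = -68*(-37) = 2516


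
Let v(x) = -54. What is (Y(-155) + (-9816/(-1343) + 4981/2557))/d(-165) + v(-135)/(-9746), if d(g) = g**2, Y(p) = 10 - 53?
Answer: 19794193929/4601885893825 ≈ 0.0043013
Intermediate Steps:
Y(p) = -43
(Y(-155) + (-9816/(-1343) + 4981/2557))/d(-165) + v(-135)/(-9746) = (-43 + (-9816/(-1343) + 4981/2557))/((-165)**2) - 54/(-9746) = (-43 + (-9816*(-1/1343) + 4981*(1/2557)))/27225 - 54*(-1/9746) = (-43 + (9816/1343 + 4981/2557))*(1/27225) + 27/4873 = (-43 + 31788995/3434051)*(1/27225) + 27/4873 = -115875198/3434051*1/27225 + 27/4873 = -12875022/10388004275 + 27/4873 = 19794193929/4601885893825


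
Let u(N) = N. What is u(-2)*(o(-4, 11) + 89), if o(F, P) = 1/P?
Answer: -1960/11 ≈ -178.18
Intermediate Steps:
u(-2)*(o(-4, 11) + 89) = -2*(1/11 + 89) = -2*980/11 = -1960/11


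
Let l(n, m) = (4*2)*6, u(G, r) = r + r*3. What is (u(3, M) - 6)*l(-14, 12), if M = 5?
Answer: 672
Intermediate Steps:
u(G, r) = 4*r (u(G, r) = r + 3*r = 4*r)
l(n, m) = 48 (l(n, m) = 8*6 = 48)
(u(3, M) - 6)*l(-14, 12) = (4*5 - 6)*48 = (20 - 6)*48 = 14*48 = 672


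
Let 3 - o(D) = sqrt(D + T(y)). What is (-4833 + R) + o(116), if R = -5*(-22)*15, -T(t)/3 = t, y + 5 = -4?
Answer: -3180 - sqrt(143) ≈ -3192.0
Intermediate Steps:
y = -9 (y = -5 - 4 = -9)
T(t) = -3*t
R = 1650 (R = 110*15 = 1650)
o(D) = 3 - sqrt(27 + D) (o(D) = 3 - sqrt(D - 3*(-9)) = 3 - sqrt(D + 27) = 3 - sqrt(27 + D))
(-4833 + R) + o(116) = (-4833 + 1650) + (3 - sqrt(27 + 116)) = -3183 + (3 - sqrt(143)) = -3180 - sqrt(143)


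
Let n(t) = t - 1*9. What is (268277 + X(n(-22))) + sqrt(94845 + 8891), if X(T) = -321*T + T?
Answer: 278197 + 2*sqrt(25934) ≈ 2.7852e+5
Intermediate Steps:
n(t) = -9 + t (n(t) = t - 9 = -9 + t)
X(T) = -320*T
(268277 + X(n(-22))) + sqrt(94845 + 8891) = (268277 - 320*(-9 - 22)) + sqrt(94845 + 8891) = (268277 - 320*(-31)) + sqrt(103736) = (268277 + 9920) + 2*sqrt(25934) = 278197 + 2*sqrt(25934)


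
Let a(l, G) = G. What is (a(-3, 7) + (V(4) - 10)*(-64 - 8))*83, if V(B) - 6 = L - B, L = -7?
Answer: 90221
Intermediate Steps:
V(B) = -1 - B (V(B) = 6 + (-7 - B) = -1 - B)
(a(-3, 7) + (V(4) - 10)*(-64 - 8))*83 = (7 + ((-1 - 1*4) - 10)*(-64 - 8))*83 = (7 + ((-1 - 4) - 10)*(-72))*83 = (7 + (-5 - 10)*(-72))*83 = (7 - 15*(-72))*83 = (7 + 1080)*83 = 1087*83 = 90221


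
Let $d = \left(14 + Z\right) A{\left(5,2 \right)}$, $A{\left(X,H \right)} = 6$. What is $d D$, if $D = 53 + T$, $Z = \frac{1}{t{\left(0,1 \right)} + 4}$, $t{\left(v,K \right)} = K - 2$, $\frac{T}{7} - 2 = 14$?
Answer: $14190$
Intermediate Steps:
$T = 112$ ($T = 14 + 7 \cdot 14 = 14 + 98 = 112$)
$t{\left(v,K \right)} = -2 + K$
$Z = \frac{1}{3}$ ($Z = \frac{1}{\left(-2 + 1\right) + 4} = \frac{1}{-1 + 4} = \frac{1}{3} \approx 0.33333$)
$D = 165$ ($D = 53 + 112 = 165$)
$d = 86$ ($d = \left(14 + \frac{1}{3}\right) 6 = \frac{43}{3} \cdot 6 = 86$)
$d D = 86 \cdot 165 = 14190$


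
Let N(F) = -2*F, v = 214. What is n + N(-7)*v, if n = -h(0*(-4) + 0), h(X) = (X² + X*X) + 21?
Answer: 2975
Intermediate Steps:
h(X) = 21 + 2*X² (h(X) = (X² + X²) + 21 = 2*X² + 21 = 21 + 2*X²)
n = -21 (n = -(21 + 2*(0*(-4) + 0)²) = -(21 + 2*(0 + 0)²) = -(21 + 2*0²) = -(21 + 2*0) = -(21 + 0) = -1*21 = -21)
n + N(-7)*v = -21 - 2*(-7)*214 = -21 + 14*214 = -21 + 2996 = 2975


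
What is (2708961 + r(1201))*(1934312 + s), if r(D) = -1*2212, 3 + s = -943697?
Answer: 2681338040388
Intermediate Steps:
s = -943700 (s = -3 - 943697 = -943700)
r(D) = -2212
(2708961 + r(1201))*(1934312 + s) = (2708961 - 2212)*(1934312 - 943700) = 2706749*990612 = 2681338040388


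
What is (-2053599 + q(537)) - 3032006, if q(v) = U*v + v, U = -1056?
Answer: -5652140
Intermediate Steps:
q(v) = -1055*v (q(v) = -1056*v + v = -1055*v)
(-2053599 + q(537)) - 3032006 = (-2053599 - 1055*537) - 3032006 = (-2053599 - 566535) - 3032006 = -2620134 - 3032006 = -5652140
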